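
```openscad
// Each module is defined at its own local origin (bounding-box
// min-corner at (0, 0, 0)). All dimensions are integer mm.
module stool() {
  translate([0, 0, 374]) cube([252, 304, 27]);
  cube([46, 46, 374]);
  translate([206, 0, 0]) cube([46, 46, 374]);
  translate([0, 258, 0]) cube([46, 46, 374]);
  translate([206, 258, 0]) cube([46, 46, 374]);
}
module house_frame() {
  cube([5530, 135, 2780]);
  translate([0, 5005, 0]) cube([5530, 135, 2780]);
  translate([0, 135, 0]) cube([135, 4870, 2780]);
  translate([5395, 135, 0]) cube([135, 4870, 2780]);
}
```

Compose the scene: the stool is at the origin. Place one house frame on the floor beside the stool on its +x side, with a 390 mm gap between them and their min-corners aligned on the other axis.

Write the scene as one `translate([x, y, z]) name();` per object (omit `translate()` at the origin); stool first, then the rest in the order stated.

stool();
translate([642, 0, 0]) house_frame();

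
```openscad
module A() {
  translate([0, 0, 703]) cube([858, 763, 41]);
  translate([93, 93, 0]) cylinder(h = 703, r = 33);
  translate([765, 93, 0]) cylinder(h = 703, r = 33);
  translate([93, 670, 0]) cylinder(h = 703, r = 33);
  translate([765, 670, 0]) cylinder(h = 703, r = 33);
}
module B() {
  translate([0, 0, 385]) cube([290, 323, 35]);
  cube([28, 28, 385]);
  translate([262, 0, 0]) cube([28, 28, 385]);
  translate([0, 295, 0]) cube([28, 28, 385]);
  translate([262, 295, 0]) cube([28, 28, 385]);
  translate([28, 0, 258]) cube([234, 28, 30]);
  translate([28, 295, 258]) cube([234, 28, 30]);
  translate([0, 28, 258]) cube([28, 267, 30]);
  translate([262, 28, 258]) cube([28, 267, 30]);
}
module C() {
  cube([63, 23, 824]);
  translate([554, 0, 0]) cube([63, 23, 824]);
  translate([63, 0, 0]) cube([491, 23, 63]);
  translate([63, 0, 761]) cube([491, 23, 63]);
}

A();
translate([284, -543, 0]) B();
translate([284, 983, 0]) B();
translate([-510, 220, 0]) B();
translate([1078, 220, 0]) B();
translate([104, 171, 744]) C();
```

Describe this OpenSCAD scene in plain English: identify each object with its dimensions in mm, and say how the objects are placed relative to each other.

A is a table with a 858×763 mm rectangular top, 41 mm thick, top surface at z = 744 mm, supported by four round legs of 66 mm diameter, each leg's bounding box inset 60 mm from the nearest pair of top edges, running from the floor.

B is a four-legged stool. The seat is a 290×323×35 mm slab whose top surface is at z = 420 mm; four square legs, each 28×28 mm in cross-section, run from the floor (z = 0) to the underside of the seat, each flush with a corner of the seat. Four stretchers, 28 mm wide and 30 mm tall, connect adjacent legs with their undersides at z = 258 mm, each running between the inner faces of the legs it joins and aligned with the legs' outer faces on the other axis.

C is a picture frame with a 491×698 mm rectangular opening (x by z) and a uniform 63 mm border on every side. Frame depth is 23 mm along y. It is built from two vertical stiles running the full outside height and two horizontal rails spanning the gap between the stiles.

Four stools sit around the table at the −y, +y, −x, +x sides. The picture frame is on top of the table.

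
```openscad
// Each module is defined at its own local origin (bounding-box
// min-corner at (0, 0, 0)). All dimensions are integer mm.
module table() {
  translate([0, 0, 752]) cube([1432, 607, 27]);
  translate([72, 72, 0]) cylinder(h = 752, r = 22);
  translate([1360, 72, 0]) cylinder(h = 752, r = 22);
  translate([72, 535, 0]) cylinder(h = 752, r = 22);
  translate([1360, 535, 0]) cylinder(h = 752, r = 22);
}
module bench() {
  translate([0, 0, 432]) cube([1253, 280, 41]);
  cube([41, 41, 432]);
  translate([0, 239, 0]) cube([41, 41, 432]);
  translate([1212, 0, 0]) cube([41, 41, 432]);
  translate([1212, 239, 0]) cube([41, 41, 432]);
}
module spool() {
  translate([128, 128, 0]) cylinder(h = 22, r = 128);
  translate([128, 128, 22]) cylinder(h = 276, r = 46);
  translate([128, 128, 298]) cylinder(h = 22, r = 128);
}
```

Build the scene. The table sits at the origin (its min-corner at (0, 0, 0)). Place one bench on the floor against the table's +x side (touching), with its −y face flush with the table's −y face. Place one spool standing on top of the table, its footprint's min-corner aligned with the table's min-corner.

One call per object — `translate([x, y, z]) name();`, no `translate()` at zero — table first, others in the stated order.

table();
translate([1432, 0, 0]) bench();
translate([0, 0, 779]) spool();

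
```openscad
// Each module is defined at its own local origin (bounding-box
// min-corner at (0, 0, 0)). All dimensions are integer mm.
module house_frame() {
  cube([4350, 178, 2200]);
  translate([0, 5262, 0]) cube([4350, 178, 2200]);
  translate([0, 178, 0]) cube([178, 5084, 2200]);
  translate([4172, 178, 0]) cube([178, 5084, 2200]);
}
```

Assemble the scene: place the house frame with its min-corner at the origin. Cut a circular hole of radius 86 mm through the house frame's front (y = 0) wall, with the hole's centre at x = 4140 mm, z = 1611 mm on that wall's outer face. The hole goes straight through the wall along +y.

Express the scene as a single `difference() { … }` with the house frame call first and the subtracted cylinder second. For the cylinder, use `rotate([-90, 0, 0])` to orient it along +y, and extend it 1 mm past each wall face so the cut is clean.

difference() {
  house_frame();
  translate([4140, -1, 1611]) rotate([-90, 0, 0]) cylinder(h = 180, r = 86);
}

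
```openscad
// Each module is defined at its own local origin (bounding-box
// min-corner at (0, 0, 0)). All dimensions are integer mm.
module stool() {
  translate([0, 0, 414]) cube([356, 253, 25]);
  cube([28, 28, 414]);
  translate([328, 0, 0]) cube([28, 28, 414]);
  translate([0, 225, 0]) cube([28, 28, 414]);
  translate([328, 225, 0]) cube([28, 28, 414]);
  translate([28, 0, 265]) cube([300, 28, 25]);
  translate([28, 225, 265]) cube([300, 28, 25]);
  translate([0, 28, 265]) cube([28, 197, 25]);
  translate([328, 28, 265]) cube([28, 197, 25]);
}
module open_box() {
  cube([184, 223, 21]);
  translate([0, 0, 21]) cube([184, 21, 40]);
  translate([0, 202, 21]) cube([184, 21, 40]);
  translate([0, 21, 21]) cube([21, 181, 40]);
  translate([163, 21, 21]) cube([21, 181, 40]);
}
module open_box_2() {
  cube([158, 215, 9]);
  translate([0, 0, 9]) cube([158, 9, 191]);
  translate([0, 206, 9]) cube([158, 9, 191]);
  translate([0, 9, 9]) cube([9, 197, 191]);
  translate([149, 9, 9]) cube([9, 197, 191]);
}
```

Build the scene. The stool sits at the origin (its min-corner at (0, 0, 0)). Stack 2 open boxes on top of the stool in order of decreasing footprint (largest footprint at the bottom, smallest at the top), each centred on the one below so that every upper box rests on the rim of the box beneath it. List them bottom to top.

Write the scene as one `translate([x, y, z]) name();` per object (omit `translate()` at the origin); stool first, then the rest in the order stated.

stool();
translate([86, 15, 439]) open_box();
translate([99, 19, 500]) open_box_2();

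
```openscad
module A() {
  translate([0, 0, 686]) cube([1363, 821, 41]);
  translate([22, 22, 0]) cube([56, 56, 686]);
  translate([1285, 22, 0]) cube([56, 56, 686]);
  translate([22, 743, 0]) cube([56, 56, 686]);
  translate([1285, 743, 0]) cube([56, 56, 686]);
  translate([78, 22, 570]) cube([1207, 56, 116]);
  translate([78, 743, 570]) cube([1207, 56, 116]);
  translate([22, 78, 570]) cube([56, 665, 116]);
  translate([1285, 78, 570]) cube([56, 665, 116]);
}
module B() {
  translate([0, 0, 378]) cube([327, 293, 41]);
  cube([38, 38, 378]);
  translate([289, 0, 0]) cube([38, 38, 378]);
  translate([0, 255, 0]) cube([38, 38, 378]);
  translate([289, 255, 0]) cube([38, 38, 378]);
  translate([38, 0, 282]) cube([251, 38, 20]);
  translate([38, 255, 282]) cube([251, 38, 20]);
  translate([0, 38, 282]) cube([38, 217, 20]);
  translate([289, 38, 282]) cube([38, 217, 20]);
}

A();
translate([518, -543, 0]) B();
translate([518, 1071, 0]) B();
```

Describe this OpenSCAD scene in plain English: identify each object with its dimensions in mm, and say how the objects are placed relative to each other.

A is a rectangular dining table. The top is 1363×821×41 mm with its upper surface at z = 727 mm. It stands on four 56×56 mm square legs, each inset 22 mm from the nearest pair of top edges, running from the floor to the underside of the top. Four apron rails, 56 mm thick and 116 mm tall, run between adjacent legs with their top edges flush with the underside of the top and their outer faces flush with the legs' outer faces.

B is a four-legged stool. The seat is 327×293 mm, 41 mm thick, top at z = 419 mm. It stands on four square legs, each 38×38 mm in cross-section, from z = 0 to the seat underside, each flush with a corner of the seat. Four stretchers, 38 mm wide and 20 mm tall, connect adjacent legs with their undersides at z = 282 mm, each running between the inner faces of the legs it joins and aligned with the legs' outer faces on the other axis.

Two stools sit around the table at the −y, +y sides.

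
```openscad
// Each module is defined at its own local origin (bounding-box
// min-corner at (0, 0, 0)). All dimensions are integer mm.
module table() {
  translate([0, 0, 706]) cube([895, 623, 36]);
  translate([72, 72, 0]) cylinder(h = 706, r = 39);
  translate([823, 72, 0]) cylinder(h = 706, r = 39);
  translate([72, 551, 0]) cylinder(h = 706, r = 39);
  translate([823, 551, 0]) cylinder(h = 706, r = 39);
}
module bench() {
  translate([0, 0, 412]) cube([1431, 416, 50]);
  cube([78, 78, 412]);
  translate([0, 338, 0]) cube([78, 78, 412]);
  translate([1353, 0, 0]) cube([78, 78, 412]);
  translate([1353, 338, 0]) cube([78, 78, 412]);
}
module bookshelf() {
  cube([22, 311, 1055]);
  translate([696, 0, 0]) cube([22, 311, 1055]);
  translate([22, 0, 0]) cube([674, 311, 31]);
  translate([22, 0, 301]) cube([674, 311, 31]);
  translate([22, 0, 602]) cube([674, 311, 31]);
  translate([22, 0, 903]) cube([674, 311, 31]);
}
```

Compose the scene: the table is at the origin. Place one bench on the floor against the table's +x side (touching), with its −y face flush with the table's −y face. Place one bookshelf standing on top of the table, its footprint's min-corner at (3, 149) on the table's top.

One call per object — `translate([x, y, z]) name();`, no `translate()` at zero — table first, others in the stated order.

table();
translate([895, 0, 0]) bench();
translate([3, 149, 742]) bookshelf();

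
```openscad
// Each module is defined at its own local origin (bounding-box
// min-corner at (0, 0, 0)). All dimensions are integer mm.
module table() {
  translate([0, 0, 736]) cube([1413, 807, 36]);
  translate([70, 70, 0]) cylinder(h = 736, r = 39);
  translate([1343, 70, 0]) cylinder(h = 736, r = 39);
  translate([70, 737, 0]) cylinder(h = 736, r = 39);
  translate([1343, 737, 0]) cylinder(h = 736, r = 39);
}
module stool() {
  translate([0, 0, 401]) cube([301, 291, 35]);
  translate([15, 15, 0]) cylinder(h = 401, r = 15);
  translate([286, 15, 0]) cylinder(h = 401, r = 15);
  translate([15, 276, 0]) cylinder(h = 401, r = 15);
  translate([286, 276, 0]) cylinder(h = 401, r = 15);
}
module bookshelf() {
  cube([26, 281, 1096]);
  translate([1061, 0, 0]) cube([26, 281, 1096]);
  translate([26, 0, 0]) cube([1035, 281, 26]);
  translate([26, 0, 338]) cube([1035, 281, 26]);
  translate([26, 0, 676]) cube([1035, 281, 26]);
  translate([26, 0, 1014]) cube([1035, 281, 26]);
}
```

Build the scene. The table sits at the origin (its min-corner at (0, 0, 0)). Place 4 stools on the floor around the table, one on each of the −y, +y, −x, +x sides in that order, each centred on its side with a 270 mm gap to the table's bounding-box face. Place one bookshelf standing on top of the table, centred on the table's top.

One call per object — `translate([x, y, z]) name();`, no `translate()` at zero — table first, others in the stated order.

table();
translate([556, -561, 0]) stool();
translate([556, 1077, 0]) stool();
translate([-571, 258, 0]) stool();
translate([1683, 258, 0]) stool();
translate([163, 263, 772]) bookshelf();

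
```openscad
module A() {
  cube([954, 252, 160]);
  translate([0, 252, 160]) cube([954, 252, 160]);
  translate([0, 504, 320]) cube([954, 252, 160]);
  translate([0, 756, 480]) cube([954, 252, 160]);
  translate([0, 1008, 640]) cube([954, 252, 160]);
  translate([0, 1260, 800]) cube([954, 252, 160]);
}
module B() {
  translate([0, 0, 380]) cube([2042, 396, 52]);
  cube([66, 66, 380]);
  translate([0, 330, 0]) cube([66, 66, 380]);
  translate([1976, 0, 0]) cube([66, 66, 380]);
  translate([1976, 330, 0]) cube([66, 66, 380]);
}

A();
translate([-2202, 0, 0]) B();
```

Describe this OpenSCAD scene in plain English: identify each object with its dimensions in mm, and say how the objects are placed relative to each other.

A is a straight staircase of 6 solid steps. Each step is 954 mm wide (x), 252 mm deep (y, the going) and 160 mm tall (the rise). The first step rests on the floor; each subsequent step sits one going further in +y and one rise higher in +z, directly behind and above the previous step with no overlap.

B is a bench: a 2042×396 mm seat slab, 52 mm thick, top at z = 432 mm, on four 66×66 mm square legs flush with the seat corners and standing on z = 0.

The bench is on the floor beside the staircase on its −x side.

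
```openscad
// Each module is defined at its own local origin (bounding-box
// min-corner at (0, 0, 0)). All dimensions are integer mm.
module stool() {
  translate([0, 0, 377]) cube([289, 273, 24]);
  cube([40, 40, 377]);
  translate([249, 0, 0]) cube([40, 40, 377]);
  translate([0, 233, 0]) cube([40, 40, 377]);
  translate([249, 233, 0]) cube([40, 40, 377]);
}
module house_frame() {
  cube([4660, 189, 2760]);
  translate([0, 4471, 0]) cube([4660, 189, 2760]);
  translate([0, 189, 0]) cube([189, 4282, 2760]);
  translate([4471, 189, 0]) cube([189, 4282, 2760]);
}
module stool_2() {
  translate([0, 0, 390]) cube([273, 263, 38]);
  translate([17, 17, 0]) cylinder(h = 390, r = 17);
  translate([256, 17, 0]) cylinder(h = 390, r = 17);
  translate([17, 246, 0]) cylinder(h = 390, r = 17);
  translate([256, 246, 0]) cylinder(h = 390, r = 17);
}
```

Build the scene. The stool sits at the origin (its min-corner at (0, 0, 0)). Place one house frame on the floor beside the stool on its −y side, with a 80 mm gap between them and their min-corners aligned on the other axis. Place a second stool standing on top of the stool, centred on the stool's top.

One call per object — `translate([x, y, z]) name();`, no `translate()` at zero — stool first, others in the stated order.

stool();
translate([0, -4740, 0]) house_frame();
translate([8, 5, 401]) stool_2();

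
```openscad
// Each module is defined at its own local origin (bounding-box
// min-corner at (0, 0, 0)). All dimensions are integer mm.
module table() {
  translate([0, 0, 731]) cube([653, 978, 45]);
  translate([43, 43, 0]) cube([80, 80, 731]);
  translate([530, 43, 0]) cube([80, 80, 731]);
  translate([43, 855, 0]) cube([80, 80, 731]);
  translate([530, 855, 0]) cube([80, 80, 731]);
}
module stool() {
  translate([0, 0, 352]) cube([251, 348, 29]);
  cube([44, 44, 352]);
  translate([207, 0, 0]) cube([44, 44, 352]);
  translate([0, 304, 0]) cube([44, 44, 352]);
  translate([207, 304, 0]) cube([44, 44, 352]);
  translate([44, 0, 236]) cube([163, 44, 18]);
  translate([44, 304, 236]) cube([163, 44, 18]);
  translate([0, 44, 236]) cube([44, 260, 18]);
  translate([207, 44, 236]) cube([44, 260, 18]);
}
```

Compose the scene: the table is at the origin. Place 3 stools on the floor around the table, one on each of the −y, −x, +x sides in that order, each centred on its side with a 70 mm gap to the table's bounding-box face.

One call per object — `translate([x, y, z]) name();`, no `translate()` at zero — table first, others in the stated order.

table();
translate([201, -418, 0]) stool();
translate([-321, 315, 0]) stool();
translate([723, 315, 0]) stool();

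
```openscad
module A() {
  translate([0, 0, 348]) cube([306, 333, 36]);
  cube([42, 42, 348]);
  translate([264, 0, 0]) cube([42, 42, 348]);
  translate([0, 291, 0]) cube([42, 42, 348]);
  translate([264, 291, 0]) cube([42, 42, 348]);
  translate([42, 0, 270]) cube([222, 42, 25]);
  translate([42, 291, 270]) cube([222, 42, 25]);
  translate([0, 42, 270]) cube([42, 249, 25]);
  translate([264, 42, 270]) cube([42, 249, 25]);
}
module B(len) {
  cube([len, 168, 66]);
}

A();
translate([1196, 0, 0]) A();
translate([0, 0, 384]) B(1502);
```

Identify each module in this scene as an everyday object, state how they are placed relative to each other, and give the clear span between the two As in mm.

Second stool starts at x = 1196; first ends at x = 306; clear span = 1196 − 306 = 890 mm.

A is a stool. B is a beam. A beam spans the tops of two stools. The clear span between the two stools is 890 mm.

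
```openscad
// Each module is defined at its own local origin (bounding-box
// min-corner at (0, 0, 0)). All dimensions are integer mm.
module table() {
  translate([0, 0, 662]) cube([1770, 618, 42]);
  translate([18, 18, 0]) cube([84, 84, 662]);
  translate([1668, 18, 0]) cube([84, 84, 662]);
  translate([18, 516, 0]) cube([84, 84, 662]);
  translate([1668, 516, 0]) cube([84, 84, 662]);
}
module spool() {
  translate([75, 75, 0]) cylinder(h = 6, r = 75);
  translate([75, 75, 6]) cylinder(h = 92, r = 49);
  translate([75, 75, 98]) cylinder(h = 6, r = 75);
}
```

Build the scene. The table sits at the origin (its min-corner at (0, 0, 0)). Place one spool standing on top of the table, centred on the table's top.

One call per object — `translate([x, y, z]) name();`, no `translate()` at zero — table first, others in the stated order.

table();
translate([810, 234, 704]) spool();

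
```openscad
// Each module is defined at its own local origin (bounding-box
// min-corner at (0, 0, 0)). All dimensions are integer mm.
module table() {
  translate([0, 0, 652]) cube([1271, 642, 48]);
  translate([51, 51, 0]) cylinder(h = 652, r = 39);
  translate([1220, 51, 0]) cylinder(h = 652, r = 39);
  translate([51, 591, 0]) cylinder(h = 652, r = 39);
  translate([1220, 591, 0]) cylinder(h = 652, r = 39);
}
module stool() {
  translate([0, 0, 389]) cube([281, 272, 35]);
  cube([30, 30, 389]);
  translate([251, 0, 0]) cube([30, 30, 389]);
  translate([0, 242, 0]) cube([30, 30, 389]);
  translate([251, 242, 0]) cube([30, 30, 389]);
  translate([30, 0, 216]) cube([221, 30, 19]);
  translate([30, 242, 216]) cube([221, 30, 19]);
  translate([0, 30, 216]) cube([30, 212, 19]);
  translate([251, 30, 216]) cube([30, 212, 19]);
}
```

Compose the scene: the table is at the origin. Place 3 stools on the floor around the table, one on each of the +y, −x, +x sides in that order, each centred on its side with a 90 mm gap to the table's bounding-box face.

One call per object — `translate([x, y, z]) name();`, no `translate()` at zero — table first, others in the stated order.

table();
translate([495, 732, 0]) stool();
translate([-371, 185, 0]) stool();
translate([1361, 185, 0]) stool();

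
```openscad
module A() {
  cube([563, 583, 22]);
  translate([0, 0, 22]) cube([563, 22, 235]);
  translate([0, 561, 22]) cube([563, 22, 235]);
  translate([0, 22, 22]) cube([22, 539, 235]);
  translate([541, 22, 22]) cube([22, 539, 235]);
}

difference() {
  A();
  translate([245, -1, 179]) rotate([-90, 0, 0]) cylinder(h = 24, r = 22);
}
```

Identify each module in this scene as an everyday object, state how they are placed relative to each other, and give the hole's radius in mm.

The subtracted cylinder has r = 22 mm.

A is an open box. The open box has a circular hole through its front wall. The hole's radius is 22 mm.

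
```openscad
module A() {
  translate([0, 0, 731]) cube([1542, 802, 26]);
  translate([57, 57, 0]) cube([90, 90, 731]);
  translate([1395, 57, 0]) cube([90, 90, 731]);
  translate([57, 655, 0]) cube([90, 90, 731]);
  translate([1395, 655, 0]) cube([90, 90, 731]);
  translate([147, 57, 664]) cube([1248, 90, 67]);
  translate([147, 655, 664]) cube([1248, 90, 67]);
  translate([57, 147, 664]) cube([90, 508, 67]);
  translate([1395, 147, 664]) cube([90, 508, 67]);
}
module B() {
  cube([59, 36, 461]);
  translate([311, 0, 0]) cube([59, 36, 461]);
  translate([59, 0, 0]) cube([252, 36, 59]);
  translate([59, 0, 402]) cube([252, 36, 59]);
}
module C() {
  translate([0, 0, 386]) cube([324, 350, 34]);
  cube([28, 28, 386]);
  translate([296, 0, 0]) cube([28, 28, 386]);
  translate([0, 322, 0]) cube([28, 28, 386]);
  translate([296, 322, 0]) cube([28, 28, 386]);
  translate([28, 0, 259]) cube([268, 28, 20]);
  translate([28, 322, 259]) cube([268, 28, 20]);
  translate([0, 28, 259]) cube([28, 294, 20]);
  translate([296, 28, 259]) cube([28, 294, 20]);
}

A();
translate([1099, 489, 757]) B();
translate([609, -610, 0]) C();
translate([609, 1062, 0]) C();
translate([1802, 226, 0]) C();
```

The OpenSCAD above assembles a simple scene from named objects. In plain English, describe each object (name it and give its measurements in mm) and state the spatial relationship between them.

A is a rectangular dining table. The top is 1542×802×26 mm with its upper surface at z = 757 mm. It stands on four 90×90 mm square legs, each inset 57 mm from the nearest pair of top edges, running from the floor to the underside of the top. Four apron rails, 90 mm thick and 67 mm tall, run between adjacent legs with their top edges flush with the underside of the top and their outer faces flush with the legs' outer faces.

B is a picture frame with a 252×343 mm rectangular opening (x by z) and a uniform 59 mm border on every side. Frame depth is 36 mm along y. It is built from two vertical stiles running the full outside height and two horizontal rails spanning the gap between the stiles.

C is a four-legged stool. The seat is 324×350 mm, 34 mm thick, top at z = 420 mm. It stands on four square legs, each 28×28 mm in cross-section, from z = 0 to the seat underside, each flush with a corner of the seat. Four stretchers, 28 mm wide and 20 mm tall, connect adjacent legs with their undersides at z = 259 mm, each running between the inner faces of the legs it joins and aligned with the legs' outer faces on the other axis.

The picture frame is on top of the table. Three stools sit around the table at the −y, +y, +x sides.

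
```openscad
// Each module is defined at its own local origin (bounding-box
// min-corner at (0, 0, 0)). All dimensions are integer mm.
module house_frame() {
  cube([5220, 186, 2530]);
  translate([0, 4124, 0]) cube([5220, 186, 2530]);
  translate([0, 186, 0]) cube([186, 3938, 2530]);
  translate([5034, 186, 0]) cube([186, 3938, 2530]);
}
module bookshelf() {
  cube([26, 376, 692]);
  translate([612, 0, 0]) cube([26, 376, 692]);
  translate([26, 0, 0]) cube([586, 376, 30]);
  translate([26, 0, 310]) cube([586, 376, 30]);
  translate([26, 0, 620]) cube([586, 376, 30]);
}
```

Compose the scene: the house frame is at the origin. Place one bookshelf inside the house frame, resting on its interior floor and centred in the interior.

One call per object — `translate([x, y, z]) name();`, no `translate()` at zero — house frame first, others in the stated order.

house_frame();
translate([2291, 1967, 0]) bookshelf();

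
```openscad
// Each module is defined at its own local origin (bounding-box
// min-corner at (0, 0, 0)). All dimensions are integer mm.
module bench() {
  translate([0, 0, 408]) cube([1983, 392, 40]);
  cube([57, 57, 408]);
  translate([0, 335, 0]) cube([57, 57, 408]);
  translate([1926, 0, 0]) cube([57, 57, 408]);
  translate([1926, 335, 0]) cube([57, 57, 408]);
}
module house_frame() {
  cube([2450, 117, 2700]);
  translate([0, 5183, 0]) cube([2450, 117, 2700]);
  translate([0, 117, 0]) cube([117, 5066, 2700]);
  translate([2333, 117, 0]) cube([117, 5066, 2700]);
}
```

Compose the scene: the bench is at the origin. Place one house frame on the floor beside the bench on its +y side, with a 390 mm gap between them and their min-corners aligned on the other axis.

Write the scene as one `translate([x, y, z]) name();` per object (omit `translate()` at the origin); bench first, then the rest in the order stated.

bench();
translate([0, 782, 0]) house_frame();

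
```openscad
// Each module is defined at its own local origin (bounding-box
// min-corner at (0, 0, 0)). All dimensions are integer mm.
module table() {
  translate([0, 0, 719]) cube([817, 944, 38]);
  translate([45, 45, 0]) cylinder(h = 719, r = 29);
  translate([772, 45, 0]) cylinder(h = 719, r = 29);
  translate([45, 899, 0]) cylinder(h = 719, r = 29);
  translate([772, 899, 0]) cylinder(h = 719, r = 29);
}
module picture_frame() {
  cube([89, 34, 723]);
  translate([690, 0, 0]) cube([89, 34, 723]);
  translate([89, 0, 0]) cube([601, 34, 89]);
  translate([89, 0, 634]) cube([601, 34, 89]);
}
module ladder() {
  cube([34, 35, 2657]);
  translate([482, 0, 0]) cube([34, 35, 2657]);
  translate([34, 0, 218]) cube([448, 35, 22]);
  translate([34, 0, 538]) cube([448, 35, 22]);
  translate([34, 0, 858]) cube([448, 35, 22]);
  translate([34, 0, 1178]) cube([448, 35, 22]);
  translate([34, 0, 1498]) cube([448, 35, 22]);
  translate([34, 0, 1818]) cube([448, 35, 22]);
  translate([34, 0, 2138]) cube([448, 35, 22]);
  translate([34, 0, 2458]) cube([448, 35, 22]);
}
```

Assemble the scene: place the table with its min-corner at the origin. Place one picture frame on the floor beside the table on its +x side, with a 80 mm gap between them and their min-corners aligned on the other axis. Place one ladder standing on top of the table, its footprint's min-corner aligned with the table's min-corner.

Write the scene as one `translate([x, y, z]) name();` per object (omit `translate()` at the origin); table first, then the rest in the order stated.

table();
translate([897, 0, 0]) picture_frame();
translate([0, 0, 757]) ladder();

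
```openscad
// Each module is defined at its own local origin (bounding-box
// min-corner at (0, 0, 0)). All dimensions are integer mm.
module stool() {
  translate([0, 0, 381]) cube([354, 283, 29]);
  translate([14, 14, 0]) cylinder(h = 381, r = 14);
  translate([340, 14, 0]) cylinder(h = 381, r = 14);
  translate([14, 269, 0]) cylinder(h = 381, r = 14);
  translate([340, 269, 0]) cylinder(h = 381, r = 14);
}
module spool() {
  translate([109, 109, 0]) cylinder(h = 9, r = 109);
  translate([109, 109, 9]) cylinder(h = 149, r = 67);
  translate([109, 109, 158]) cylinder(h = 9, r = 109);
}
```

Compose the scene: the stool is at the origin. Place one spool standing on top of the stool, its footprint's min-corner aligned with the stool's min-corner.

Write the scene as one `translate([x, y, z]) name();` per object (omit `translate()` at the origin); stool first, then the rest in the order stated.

stool();
translate([0, 0, 410]) spool();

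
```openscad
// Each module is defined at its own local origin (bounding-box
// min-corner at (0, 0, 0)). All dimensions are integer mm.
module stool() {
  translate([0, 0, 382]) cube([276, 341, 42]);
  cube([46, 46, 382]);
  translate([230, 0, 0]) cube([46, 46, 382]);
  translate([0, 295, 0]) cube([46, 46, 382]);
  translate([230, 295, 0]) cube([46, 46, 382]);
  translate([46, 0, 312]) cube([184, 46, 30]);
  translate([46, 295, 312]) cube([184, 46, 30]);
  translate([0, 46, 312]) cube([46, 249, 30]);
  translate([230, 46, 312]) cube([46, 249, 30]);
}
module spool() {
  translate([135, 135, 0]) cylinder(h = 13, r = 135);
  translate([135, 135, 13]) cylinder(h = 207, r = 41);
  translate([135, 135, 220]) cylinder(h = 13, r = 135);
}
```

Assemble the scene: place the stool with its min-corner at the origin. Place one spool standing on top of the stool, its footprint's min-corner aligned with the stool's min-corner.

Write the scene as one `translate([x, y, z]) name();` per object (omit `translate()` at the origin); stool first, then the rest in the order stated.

stool();
translate([0, 0, 424]) spool();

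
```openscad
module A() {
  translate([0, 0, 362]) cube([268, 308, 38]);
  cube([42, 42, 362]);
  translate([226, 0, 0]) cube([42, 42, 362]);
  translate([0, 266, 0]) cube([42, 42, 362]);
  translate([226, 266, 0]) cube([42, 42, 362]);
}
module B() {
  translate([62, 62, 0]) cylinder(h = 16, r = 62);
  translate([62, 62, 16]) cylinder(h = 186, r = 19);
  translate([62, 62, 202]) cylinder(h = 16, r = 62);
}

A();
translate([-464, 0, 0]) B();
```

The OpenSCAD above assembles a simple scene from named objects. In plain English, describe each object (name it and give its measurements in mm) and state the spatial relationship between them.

A is a four-legged stool. The seat is 268×308 mm, 38 mm thick, top at z = 400 mm. It stands on four square legs, each 42×42 mm in cross-section, from z = 0 to the seat underside, each flush with a corner of the seat.

B is a spool: two coaxial disc flanges of radius 62 mm and thickness 16 mm, joined by a core cylinder of radius 19 mm and height 186 mm. The lower flange rests on z = 0 and the three cylinders share a vertical axis.

The spool is on the floor beside the stool on its −x side.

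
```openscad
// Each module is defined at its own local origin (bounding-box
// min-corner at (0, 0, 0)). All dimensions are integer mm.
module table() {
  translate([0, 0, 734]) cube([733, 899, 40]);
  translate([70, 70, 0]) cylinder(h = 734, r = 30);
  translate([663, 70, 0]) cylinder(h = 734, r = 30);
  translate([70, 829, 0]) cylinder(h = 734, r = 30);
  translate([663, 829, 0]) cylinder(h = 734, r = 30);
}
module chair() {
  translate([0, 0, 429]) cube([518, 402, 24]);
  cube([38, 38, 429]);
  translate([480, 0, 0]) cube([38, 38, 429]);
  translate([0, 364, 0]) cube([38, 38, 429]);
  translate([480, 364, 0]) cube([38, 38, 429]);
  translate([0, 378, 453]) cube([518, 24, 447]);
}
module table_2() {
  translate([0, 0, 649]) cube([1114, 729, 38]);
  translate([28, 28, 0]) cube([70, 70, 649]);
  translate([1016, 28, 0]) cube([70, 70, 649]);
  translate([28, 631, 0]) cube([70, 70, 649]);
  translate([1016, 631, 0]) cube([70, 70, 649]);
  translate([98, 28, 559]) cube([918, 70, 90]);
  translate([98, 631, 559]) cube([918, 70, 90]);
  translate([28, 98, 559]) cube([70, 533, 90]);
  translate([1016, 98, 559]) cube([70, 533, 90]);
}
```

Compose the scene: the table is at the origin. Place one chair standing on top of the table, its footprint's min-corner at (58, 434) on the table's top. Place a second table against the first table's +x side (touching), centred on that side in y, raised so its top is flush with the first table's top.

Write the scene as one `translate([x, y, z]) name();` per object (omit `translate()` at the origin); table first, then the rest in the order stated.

table();
translate([58, 434, 774]) chair();
translate([733, 85, 87]) table_2();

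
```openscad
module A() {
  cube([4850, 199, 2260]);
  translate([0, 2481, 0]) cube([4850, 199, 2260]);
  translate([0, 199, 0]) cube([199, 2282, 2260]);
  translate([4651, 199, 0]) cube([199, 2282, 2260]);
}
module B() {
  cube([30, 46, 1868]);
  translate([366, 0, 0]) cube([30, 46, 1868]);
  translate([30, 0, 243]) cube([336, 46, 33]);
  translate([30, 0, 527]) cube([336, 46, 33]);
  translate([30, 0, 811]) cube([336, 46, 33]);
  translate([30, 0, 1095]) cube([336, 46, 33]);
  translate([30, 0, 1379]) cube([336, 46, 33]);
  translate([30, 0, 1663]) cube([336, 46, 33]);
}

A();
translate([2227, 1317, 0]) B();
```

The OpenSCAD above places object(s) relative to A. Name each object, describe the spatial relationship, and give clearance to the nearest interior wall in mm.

A is a house frame. B is a ladder. The ladder sits inside the house frame, centred. The clearance to the nearest interior wall is 1118 mm.

Clearances: x = 2028, y = 1118; minimum 1118 mm.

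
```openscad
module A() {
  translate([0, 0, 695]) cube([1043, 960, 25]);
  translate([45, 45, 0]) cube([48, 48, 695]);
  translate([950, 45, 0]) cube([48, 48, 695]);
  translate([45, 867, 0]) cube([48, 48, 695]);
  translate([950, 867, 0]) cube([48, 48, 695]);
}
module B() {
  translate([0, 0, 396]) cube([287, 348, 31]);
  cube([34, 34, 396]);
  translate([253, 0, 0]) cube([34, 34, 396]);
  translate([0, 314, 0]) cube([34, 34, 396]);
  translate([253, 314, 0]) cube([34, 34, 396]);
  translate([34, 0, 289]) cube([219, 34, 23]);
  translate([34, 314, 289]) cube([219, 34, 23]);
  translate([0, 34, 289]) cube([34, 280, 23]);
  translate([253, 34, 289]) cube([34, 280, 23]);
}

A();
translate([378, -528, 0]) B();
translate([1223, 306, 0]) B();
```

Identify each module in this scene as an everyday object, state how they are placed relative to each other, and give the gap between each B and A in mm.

Each stool's nearest face is 180 mm from the table's bounding box.

A is a table. B is a stool. Two stools sit around the table at the −y, +x sides. The gap between each stool and the table is 180 mm.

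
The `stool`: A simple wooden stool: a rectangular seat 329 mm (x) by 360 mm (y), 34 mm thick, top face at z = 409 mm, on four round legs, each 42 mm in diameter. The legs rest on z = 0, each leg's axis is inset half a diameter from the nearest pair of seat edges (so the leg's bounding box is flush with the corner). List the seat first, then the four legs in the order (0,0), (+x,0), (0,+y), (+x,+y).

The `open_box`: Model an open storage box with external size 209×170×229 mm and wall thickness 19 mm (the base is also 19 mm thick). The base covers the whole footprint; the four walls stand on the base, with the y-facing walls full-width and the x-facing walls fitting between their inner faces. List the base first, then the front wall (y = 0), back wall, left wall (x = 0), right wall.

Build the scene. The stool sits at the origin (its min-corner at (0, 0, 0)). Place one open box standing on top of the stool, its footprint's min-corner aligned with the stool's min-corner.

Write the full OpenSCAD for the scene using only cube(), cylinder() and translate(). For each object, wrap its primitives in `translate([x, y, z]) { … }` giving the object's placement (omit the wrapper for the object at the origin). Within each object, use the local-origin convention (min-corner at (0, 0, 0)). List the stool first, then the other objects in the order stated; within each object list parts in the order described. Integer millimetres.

translate([0, 0, 375]) cube([329, 360, 34]);
translate([21, 21, 0]) cylinder(h = 375, r = 21);
translate([308, 21, 0]) cylinder(h = 375, r = 21);
translate([21, 339, 0]) cylinder(h = 375, r = 21);
translate([308, 339, 0]) cylinder(h = 375, r = 21);
translate([0, 0, 409]) {
  cube([209, 170, 19]);
  translate([0, 0, 19]) cube([209, 19, 210]);
  translate([0, 151, 19]) cube([209, 19, 210]);
  translate([0, 19, 19]) cube([19, 132, 210]);
  translate([190, 19, 19]) cube([19, 132, 210]);
}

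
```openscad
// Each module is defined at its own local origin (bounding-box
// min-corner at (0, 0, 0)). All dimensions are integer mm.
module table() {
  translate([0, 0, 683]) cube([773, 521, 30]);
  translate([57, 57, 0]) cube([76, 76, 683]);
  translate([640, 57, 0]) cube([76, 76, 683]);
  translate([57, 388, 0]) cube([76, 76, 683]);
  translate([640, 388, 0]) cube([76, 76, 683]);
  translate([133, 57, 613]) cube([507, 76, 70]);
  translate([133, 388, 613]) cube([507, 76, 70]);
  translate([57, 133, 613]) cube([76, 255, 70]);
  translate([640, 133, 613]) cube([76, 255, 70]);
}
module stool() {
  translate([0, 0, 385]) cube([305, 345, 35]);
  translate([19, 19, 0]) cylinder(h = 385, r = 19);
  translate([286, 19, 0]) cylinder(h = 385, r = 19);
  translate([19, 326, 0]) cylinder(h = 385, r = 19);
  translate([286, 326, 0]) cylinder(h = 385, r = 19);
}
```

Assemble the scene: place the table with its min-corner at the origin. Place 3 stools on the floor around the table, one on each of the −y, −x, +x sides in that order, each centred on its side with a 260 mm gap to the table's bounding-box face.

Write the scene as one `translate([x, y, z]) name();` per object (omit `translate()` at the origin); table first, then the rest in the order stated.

table();
translate([234, -605, 0]) stool();
translate([-565, 88, 0]) stool();
translate([1033, 88, 0]) stool();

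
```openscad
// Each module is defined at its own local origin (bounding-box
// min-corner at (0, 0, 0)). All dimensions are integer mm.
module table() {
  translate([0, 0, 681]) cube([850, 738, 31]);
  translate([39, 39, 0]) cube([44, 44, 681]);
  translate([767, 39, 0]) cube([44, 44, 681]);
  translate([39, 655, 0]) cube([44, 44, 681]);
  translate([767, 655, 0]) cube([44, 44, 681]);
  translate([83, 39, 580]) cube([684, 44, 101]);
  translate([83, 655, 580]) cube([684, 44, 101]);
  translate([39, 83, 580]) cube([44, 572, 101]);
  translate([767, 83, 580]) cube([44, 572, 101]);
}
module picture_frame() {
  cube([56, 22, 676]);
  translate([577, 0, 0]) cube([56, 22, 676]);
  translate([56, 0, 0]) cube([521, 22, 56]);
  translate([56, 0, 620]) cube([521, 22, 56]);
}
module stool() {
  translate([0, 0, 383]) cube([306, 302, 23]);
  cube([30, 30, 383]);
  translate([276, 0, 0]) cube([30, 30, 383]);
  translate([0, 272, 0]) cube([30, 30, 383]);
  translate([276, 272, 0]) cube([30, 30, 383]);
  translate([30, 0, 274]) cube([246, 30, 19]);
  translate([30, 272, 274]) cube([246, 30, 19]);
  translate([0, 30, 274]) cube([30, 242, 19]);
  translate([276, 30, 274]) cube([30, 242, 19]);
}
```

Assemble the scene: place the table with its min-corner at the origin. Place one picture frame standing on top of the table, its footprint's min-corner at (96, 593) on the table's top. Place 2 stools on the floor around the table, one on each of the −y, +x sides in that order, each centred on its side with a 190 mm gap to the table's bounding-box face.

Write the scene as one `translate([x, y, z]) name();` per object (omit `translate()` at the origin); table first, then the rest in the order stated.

table();
translate([96, 593, 712]) picture_frame();
translate([272, -492, 0]) stool();
translate([1040, 218, 0]) stool();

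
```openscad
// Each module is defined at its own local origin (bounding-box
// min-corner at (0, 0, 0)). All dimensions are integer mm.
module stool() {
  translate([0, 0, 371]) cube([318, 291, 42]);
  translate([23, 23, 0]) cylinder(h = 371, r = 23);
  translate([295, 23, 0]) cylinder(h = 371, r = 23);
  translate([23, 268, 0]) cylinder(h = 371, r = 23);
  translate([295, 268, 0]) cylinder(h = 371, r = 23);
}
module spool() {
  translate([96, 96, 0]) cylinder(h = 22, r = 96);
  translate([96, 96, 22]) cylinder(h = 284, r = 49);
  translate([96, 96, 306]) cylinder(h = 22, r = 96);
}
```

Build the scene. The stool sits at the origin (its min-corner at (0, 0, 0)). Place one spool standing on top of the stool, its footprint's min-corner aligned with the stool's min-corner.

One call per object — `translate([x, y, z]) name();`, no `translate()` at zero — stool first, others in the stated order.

stool();
translate([0, 0, 413]) spool();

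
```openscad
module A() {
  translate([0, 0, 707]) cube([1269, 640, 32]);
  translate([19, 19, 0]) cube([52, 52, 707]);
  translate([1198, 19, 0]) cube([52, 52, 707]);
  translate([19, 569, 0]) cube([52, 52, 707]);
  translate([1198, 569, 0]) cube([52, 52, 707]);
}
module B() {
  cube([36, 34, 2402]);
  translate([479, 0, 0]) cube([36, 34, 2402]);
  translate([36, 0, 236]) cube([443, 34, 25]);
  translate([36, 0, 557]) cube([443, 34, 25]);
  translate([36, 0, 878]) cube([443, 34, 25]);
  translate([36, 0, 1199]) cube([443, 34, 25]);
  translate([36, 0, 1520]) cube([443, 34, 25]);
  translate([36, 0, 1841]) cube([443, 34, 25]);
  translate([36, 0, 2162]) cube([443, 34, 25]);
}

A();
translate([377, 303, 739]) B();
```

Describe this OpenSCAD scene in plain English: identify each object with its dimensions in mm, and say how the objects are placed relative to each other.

A is a rectangular dining table. The top is 1269×640×32 mm with its upper surface at z = 739 mm. It stands on four 52×52 mm square legs, each inset 19 mm from the nearest pair of top edges, running from the floor to the underside of the top.

B is a straight ladder. Two 36×34 mm vertical rails, 2402 mm tall, stand 515 mm apart (outside-to-outside) with their front faces coplanar on the −y side. 7 rungs, each 34 mm deep and 25 mm tall, span between the inner faces of the rails, front faces flush with the rails. The lowest rung's underside is at z = 236 mm and rungs are spaced 321 mm apart (underside to underside).

The ladder is on top of the table, centred.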